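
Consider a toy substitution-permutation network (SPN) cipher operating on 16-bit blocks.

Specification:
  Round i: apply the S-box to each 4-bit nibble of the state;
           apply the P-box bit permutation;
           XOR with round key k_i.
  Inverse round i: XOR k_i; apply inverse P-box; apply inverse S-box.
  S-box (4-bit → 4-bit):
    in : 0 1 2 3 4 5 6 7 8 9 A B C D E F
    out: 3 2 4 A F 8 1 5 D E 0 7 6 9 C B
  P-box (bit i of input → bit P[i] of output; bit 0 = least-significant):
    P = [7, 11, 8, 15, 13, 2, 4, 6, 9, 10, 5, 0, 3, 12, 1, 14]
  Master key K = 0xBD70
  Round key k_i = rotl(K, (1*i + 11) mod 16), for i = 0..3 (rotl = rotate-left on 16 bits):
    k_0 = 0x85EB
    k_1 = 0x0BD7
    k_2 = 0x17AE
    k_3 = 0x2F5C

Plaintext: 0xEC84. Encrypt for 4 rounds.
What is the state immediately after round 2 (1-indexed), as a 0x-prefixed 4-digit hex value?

s_0 = plaintext = 0xEC84
s_1 = Round(s_0, k_0) = 0x6819
s_2 = Round(s_1, k_1) = 0x80FA
s_3 = Round(s_2, k_2) = 0x71E0
s_4 = Round(s_3, k_3) = 0x2386

0x80FA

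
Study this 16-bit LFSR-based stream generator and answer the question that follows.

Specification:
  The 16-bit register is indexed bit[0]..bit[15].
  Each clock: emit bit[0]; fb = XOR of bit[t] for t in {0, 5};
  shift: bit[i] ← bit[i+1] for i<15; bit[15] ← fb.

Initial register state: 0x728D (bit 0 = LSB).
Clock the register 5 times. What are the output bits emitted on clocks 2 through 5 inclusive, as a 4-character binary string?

0110

reg_0 = 0x728D
clock 1: out=1, reg = 0xB946
clock 2: out=0, reg = 0x5CA3
clock 3: out=1, reg = 0x2E51
clock 4: out=1, reg = 0x9728
clock 5: out=0, reg = 0xCB94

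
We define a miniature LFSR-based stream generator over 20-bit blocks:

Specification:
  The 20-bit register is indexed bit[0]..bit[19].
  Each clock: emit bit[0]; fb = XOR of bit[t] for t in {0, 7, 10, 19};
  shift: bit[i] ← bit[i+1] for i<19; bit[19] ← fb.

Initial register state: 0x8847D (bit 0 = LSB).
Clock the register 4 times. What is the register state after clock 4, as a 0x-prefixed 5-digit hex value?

0x38847

reg_0 = 0x8847D
clock 1: out=1, reg = 0xC423E
clock 2: out=0, reg = 0xE211F
clock 3: out=1, reg = 0x7108F
clock 4: out=1, reg = 0x38847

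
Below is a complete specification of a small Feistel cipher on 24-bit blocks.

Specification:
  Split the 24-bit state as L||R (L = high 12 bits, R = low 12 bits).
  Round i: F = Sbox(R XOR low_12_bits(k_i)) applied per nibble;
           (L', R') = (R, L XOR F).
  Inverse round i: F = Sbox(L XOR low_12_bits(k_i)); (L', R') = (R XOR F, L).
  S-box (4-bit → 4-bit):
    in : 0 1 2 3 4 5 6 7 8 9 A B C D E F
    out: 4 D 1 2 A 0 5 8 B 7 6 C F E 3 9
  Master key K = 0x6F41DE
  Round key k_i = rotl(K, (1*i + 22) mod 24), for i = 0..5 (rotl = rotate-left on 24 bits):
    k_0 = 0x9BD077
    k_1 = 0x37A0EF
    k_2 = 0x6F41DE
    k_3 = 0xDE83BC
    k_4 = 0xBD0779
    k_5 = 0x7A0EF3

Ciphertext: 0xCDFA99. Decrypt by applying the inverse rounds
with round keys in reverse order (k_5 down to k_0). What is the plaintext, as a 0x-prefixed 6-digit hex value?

0xCE8B16

s_0 = ciphertext = 0xCDFA99
s_1 = InvRound(s_0, k_5) = 0xB86CDF
s_2 = InvRound(s_1, k_4) = 0x346B86
s_3 = InvRound(s_2, k_3) = 0xF10346
s_4 = InvRound(s_3, k_2) = 0x0B5F10
s_5 = InvRound(s_4, k_1) = 0xB160B5
s_6 = InvRound(s_5, k_0) = 0xCE8B16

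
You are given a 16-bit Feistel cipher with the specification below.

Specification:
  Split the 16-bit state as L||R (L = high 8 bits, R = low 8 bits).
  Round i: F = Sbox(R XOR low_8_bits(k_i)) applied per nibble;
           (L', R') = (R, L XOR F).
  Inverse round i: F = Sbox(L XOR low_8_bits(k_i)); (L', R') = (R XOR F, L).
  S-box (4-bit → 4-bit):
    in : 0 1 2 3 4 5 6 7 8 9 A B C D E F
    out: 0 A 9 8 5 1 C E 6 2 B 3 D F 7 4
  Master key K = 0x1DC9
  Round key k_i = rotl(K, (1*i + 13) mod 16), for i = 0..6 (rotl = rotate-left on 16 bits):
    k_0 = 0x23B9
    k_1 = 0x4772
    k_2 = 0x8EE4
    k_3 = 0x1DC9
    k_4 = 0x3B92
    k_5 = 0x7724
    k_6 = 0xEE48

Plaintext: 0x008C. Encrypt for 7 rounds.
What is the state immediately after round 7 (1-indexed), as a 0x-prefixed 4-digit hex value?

0x5302

s_0 = plaintext = 0x008C
s_1 = Round(s_0, k_0) = 0x8C81
s_2 = Round(s_1, k_1) = 0x81C4
s_3 = Round(s_2, k_2) = 0xC411
s_4 = Round(s_3, k_3) = 0x1132
s_5 = Round(s_4, k_4) = 0x32A1
s_6 = Round(s_5, k_5) = 0xA153
s_7 = Round(s_6, k_6) = 0x5302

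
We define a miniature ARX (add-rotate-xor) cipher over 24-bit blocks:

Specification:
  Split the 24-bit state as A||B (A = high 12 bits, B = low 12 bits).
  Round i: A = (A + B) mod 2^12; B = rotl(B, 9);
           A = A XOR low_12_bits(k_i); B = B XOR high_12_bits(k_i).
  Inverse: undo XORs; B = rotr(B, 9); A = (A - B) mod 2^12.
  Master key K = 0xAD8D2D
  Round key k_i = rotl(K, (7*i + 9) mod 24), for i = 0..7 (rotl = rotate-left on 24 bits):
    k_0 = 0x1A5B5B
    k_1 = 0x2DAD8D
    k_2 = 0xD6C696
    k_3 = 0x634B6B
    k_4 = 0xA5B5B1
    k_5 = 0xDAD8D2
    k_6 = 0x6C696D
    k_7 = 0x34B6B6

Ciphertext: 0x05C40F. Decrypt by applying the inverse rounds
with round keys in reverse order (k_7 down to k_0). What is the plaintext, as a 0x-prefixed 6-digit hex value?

s_0 = ciphertext = 0x05C40F
s_1 = InvRound(s_0, k_7) = 0xCC7A23
s_2 = InvRound(s_1, k_6) = 0xE7C72E
s_3 = InvRound(s_2, k_5) = 0x29141D
s_4 = InvRound(s_3, k_4) = 0x4E9237
s_5 = InvRound(s_4, k_3) = 0xF6801A
s_6 = InvRound(s_5, k_2) = 0xE48BB6
s_7 = InvRound(s_6, k_1) = 0x861B64
s_8 = InvRound(s_7, k_0) = 0xD2D60D

0xD2D60D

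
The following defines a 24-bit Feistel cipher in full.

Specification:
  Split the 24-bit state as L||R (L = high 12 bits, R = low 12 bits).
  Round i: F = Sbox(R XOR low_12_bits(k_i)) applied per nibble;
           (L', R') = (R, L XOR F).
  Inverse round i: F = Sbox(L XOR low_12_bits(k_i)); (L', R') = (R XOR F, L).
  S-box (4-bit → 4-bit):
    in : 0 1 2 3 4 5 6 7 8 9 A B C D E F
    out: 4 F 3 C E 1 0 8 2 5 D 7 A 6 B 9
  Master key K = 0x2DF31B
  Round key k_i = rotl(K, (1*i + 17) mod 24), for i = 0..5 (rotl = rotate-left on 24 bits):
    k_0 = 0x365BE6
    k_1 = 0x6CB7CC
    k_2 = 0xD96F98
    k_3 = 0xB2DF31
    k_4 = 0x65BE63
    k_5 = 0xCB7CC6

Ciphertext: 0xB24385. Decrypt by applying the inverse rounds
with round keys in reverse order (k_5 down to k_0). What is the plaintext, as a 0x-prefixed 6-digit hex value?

s_0 = ciphertext = 0xB24385
s_1 = InvRound(s_0, k_5) = 0xB36B24
s_2 = InvRound(s_1, k_4) = 0xA35B36
s_3 = InvRound(s_2, k_3) = 0xA78A35
s_4 = InvRound(s_3, k_2) = 0xB81A78
s_5 = InvRound(s_4, k_1) = 0x09EB81
s_6 = InvRound(s_5, k_0) = 0xC0309E

0xC0309E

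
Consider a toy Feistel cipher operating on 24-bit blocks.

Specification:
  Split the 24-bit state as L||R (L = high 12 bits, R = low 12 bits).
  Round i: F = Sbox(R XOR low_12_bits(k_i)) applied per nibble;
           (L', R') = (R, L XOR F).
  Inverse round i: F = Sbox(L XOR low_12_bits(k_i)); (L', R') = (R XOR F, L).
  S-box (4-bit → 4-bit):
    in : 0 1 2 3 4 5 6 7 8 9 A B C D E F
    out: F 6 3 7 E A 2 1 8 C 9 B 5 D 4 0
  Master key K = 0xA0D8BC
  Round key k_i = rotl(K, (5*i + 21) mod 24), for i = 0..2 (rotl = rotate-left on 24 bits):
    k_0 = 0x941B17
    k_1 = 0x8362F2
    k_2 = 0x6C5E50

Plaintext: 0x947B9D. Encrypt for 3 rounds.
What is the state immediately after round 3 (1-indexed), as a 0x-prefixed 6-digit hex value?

0x5E8D76

s_0 = plaintext = 0x947B9D
s_1 = Round(s_0, k_0) = 0xB9D6CE
s_2 = Round(s_1, k_1) = 0x6CE5E8
s_3 = Round(s_2, k_2) = 0x5E8D76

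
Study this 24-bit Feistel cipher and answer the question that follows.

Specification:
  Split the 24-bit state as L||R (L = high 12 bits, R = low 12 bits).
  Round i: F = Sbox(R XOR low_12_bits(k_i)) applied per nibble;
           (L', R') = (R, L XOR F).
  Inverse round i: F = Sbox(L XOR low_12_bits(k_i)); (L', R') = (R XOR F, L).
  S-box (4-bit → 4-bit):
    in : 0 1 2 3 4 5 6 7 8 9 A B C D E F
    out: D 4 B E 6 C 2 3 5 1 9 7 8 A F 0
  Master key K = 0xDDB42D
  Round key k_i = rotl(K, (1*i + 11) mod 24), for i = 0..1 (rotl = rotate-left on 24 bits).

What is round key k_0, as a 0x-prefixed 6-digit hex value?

0xA16EED

K = 0xDDB42D
k_0 = rotl(K, (1*0+11) mod 24) = rotl(K, 11) = 0xA16EED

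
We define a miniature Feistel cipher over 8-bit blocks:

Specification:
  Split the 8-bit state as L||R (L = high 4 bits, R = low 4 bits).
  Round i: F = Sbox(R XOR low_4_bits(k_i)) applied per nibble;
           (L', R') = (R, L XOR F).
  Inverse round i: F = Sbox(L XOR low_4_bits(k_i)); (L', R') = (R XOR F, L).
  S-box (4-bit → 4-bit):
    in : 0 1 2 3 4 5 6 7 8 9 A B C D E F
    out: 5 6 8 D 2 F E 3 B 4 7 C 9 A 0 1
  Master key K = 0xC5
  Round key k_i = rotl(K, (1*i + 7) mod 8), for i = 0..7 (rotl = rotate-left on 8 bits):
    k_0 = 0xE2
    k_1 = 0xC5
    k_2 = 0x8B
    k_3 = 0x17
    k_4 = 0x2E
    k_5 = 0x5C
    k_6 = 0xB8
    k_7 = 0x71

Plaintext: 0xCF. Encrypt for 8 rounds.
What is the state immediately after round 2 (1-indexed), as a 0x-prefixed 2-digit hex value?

s_0 = plaintext = 0xCF
s_1 = Round(s_0, k_0) = 0xF6
s_2 = Round(s_1, k_1) = 0x62
s_3 = Round(s_2, k_2) = 0x22
s_4 = Round(s_3, k_3) = 0x2D
s_5 = Round(s_4, k_4) = 0xDF
s_6 = Round(s_5, k_5) = 0xF0
s_7 = Round(s_6, k_6) = 0x04
s_8 = Round(s_7, k_7) = 0x4F

0x62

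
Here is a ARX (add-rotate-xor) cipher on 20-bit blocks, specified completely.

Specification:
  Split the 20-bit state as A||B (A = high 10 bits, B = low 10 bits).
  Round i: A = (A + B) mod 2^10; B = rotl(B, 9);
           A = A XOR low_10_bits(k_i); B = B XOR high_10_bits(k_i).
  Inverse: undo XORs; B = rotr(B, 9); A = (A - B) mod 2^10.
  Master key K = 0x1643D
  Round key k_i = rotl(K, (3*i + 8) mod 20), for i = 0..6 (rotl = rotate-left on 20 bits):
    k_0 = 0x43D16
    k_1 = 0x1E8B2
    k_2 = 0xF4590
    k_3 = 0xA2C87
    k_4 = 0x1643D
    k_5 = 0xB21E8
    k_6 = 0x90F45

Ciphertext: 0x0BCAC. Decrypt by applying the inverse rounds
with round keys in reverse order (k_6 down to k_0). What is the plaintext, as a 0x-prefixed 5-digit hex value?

s_0 = ciphertext = 0x0BCAC
s_1 = InvRound(s_0, k_6) = 0x62DDF
s_2 = InvRound(s_1, k_5) = 0x8D22F
s_3 = InvRound(s_2, k_4) = 0x470ED
s_4 = InvRound(s_3, k_3) = 0x338CD
s_5 = InvRound(s_4, k_2) = 0xC9639
s_6 = InvRound(s_5, k_1) = 0xC4087
s_7 = InvRound(s_6, k_0) = 0xBDB10

0xBDB10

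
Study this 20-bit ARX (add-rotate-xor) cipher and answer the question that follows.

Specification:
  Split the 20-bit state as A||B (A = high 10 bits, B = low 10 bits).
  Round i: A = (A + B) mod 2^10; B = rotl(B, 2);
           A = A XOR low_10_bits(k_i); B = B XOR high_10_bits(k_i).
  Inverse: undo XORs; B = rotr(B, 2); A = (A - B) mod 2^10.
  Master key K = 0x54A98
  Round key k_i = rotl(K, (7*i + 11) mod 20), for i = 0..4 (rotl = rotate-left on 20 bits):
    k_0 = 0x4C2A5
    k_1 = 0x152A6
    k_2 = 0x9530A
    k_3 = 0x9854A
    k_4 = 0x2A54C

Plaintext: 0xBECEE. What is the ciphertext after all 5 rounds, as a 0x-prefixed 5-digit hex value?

s_0 = plaintext = 0xBECEE
s_1 = Round(s_0, k_0) = 0x53288
s_2 = Round(s_1, k_1) = 0x5CA76
s_3 = Round(s_2, k_2) = 0x38B8E
s_4 = Round(s_3, k_3) = 0x4E85A
s_5 = Round(s_4, k_4) = 0x361C1

0x361C1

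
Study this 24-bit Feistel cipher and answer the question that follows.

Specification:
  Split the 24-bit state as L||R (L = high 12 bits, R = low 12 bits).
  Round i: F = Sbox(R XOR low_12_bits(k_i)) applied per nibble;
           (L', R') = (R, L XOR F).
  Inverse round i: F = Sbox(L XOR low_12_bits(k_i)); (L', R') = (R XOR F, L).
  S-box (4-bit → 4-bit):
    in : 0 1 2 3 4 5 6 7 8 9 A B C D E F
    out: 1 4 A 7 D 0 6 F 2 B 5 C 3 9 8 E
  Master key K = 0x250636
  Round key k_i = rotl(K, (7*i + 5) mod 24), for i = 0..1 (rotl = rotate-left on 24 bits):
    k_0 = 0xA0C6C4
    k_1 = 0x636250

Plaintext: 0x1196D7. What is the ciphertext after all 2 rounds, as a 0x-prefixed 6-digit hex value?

s_0 = plaintext = 0x1196D7
s_1 = Round(s_0, k_0) = 0x6D705E
s_2 = Round(s_1, k_1) = 0x05ECCF

0x05ECCF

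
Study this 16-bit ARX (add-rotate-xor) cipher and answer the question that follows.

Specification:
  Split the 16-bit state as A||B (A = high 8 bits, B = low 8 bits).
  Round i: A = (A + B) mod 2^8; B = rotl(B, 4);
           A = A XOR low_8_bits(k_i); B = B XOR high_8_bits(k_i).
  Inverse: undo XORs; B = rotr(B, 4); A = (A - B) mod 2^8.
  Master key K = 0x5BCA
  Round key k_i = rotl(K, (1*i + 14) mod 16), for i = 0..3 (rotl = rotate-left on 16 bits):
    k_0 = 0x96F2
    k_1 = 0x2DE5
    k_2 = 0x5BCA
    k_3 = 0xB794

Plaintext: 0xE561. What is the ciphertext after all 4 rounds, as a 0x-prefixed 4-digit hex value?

s_0 = plaintext = 0xE561
s_1 = Round(s_0, k_0) = 0xB480
s_2 = Round(s_1, k_1) = 0xD125
s_3 = Round(s_2, k_2) = 0x3C09
s_4 = Round(s_3, k_3) = 0xD127

0xD127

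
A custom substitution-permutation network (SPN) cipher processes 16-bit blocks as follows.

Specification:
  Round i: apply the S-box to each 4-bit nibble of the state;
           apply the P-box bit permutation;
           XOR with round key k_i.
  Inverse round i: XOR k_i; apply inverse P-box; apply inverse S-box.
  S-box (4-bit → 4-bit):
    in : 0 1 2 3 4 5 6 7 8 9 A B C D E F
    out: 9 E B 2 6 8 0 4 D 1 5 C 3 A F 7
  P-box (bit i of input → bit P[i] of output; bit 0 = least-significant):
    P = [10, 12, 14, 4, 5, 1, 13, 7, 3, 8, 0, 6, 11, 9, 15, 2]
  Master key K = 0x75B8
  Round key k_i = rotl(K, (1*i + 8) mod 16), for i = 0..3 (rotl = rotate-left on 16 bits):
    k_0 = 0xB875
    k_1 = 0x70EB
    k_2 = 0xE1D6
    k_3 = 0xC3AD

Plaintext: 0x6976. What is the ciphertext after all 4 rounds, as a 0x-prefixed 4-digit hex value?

0x9708

s_0 = plaintext = 0x6976
s_1 = Round(s_0, k_0) = 0x987D
s_2 = Round(s_1, k_1) = 0x48B2
s_3 = Round(s_2, k_2) = 0x570F
s_4 = Round(s_3, k_3) = 0x9708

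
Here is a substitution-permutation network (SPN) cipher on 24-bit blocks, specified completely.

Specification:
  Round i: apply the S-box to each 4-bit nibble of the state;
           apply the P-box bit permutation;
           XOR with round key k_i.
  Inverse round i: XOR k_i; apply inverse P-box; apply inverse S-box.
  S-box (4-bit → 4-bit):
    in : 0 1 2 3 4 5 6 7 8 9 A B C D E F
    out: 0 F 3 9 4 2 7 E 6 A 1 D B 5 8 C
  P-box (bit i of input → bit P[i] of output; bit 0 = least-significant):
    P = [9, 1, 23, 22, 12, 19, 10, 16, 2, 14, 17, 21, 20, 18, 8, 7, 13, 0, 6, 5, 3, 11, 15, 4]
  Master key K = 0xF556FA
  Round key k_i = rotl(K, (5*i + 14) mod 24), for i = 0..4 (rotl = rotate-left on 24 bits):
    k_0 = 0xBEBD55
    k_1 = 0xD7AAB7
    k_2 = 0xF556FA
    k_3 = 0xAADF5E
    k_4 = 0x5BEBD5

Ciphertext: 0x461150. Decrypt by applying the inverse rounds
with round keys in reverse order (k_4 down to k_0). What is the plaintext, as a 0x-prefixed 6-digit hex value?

s_0 = ciphertext = 0x461150
s_1 = InvRound(s_0, k_4) = 0x82C2CA
s_2 = InvRound(s_1, k_3) = 0x90F360
s_3 = InvRound(s_2, k_2) = 0xBA7EF9
s_4 = InvRound(s_3, k_1) = 0xD45C19
s_5 = InvRound(s_4, k_0) = 0xDD415E

0xDD415E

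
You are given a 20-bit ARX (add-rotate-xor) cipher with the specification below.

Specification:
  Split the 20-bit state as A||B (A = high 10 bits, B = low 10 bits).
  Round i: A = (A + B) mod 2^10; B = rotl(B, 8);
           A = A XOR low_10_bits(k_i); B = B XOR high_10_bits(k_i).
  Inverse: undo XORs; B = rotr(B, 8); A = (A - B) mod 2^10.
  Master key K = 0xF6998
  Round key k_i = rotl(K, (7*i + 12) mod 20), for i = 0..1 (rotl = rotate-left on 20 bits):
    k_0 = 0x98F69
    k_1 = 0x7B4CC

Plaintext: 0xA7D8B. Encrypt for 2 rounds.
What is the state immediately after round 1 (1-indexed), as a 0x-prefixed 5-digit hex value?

s_0 = plaintext = 0xA7D8B
s_1 = Round(s_0, k_0) = 0xD0D01
s_2 = Round(s_1, k_1) = 0x220AD

0xD0D01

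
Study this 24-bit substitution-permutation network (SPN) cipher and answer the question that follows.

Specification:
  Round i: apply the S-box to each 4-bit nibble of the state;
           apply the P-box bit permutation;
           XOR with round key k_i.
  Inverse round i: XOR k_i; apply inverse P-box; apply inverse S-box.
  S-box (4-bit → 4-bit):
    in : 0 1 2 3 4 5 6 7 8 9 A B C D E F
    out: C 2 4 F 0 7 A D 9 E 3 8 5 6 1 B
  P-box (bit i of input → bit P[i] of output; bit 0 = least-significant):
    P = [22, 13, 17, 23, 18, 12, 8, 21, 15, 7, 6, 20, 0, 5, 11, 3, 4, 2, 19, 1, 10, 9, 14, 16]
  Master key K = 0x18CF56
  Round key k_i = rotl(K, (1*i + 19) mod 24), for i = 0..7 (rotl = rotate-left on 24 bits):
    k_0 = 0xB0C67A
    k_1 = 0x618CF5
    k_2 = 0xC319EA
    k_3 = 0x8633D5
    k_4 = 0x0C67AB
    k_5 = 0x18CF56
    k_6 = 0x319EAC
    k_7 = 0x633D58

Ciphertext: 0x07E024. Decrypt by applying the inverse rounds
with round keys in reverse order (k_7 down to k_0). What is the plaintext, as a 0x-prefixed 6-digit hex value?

s_0 = ciphertext = 0x07E024
s_1 = InvRound(s_0, k_7) = 0xCA9C3E
s_2 = InvRound(s_1, k_6) = 0x6746B7
s_3 = InvRound(s_2, k_5) = 0xB2537C
s_4 = InvRound(s_3, k_4) = 0xE3E9F9
s_5 = InvRound(s_4, k_3) = 0x919EFE
s_6 = InvRound(s_5, k_2) = 0xAA482C
s_7 = InvRound(s_6, k_1) = 0x7C8547
s_8 = InvRound(s_7, k_0) = 0xD5F4C8

0xD5F4C8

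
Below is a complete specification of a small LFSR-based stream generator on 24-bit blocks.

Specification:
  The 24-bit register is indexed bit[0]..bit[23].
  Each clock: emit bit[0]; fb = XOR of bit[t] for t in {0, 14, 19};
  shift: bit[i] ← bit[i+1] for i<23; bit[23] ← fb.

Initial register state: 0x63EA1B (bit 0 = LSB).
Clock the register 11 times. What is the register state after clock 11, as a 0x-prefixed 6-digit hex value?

0x130C7D

reg_0 = 0x63EA1B
clock 1: out=1, reg = 0x31F50D
clock 2: out=1, reg = 0x18FA86
clock 3: out=0, reg = 0x0C7D43
clock 4: out=1, reg = 0x863EA1
clock 5: out=1, reg = 0xC31F50
clock 6: out=0, reg = 0x618FA8
clock 7: out=0, reg = 0x30C7D4
clock 8: out=0, reg = 0x9863EA
clock 9: out=0, reg = 0x4C31F5
clock 10: out=1, reg = 0x2618FA
clock 11: out=0, reg = 0x130C7D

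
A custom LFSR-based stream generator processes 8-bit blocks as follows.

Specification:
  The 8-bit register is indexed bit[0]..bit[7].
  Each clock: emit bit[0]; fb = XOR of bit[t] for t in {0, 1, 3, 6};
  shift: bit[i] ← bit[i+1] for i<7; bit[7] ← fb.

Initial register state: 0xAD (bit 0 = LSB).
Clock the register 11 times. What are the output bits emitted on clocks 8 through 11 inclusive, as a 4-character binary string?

1001

reg_0 = 0xAD
clock 1: out=1, reg = 0x56
clock 2: out=0, reg = 0x2B
clock 3: out=1, reg = 0x95
clock 4: out=1, reg = 0xCA
clock 5: out=0, reg = 0xE5
clock 6: out=1, reg = 0x72
clock 7: out=0, reg = 0x39
clock 8: out=1, reg = 0x1C
clock 9: out=0, reg = 0x8E
clock 10: out=0, reg = 0x47
clock 11: out=1, reg = 0xA3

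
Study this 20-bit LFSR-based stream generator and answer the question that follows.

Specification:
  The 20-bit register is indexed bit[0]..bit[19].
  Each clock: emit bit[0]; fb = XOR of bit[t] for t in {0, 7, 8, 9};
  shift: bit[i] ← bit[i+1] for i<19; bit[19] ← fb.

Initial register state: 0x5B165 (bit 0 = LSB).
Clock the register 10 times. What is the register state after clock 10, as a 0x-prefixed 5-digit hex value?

0x5B96C

reg_0 = 0x5B165
clock 1: out=1, reg = 0x2D8B2
clock 2: out=0, reg = 0x96C59
clock 3: out=1, reg = 0xCB62C
clock 4: out=0, reg = 0xE5B16
clock 5: out=0, reg = 0x72D8B
clock 6: out=1, reg = 0xB96C5
clock 7: out=1, reg = 0xDCB62
clock 8: out=0, reg = 0x6E5B1
clock 9: out=1, reg = 0xB72D8
clock 10: out=0, reg = 0x5B96C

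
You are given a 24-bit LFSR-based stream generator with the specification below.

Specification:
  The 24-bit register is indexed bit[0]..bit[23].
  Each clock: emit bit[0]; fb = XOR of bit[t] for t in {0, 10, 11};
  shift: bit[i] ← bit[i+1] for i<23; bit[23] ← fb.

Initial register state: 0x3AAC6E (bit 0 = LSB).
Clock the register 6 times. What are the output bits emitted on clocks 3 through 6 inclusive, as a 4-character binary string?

reg_0 = 0x3AAC6E
clock 1: out=0, reg = 0x1D5637
clock 2: out=1, reg = 0x0EAB1B
clock 3: out=1, reg = 0x07558D
clock 4: out=1, reg = 0x03AAC6
clock 5: out=0, reg = 0x81D563
clock 6: out=1, reg = 0x40EAB1

1101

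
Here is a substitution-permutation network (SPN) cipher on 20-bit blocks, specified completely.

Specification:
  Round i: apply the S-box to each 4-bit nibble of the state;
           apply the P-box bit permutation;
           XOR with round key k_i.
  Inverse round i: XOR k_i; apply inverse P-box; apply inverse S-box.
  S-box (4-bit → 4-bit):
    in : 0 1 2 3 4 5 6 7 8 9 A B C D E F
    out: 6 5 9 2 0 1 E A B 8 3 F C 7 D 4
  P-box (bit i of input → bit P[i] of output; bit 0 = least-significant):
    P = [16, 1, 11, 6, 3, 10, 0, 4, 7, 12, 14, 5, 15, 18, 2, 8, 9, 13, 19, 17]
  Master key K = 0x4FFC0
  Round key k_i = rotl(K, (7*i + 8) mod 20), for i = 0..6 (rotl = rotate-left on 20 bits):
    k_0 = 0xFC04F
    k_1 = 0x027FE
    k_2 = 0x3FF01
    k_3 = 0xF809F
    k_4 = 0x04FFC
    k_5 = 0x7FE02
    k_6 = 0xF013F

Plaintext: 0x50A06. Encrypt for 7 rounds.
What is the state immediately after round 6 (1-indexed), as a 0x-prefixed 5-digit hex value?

0x02719

s_0 = plaintext = 0x50A06
s_1 = Round(s_0, k_0) = 0xBDE88
s_2 = Round(s_1, k_1) = 0xFC100
s_3 = Round(s_2, k_2) = 0xBB286
s_4 = Round(s_3, k_3) = 0x12F61
s_5 = Round(s_4, k_4) = 0x980ED
s_6 = Round(s_5, k_5) = 0x02719
s_7 = Round(s_6, k_6) = 0x7B056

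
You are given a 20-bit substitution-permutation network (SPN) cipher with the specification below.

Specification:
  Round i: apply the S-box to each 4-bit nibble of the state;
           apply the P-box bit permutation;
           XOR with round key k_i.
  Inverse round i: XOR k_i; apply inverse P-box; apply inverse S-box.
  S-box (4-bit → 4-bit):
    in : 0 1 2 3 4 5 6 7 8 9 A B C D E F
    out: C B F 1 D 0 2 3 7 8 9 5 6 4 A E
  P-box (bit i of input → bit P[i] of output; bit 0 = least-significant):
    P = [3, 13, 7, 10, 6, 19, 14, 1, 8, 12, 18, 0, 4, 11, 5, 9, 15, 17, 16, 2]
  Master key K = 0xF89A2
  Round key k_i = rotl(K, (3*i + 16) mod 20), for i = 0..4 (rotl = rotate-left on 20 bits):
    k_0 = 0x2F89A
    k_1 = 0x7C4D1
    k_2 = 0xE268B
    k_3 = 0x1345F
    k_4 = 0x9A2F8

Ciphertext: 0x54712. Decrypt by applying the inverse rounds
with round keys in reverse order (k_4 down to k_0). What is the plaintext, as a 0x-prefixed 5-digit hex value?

0x60F87

s_0 = ciphertext = 0x54712
s_1 = InvRound(s_0, k_4) = 0x3DB22
s_2 = InvRound(s_1, k_3) = 0x12AB1
s_3 = InvRound(s_2, k_2) = 0xC8DEA
s_4 = InvRound(s_3, k_1) = 0xC8AF3
s_5 = InvRound(s_4, k_0) = 0x60F87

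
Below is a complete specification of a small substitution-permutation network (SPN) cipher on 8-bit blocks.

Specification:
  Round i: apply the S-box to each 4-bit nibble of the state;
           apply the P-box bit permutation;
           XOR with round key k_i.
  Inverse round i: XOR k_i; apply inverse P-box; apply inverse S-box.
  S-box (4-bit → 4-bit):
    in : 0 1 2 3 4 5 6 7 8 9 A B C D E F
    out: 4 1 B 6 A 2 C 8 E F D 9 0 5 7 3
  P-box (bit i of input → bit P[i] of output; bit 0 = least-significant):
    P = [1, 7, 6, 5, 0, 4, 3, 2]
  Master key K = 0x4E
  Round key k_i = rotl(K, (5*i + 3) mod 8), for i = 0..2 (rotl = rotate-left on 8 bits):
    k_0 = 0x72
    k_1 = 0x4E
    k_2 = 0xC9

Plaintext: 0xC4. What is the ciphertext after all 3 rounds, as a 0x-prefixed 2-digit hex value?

s_0 = plaintext = 0xC4
s_1 = Round(s_0, k_0) = 0xD2
s_2 = Round(s_1, k_1) = 0xE5
s_3 = Round(s_2, k_2) = 0x50

0x50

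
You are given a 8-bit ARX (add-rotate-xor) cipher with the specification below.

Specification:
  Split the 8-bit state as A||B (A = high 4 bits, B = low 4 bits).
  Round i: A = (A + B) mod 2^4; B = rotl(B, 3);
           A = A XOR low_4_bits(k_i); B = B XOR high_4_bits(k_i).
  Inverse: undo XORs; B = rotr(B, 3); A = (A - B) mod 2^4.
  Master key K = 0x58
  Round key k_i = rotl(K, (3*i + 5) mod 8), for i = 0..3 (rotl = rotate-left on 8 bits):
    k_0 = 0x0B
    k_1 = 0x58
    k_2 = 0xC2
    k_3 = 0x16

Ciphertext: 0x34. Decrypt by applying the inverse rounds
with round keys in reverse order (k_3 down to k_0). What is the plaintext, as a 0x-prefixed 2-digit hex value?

s_0 = ciphertext = 0x34
s_1 = InvRound(s_0, k_3) = 0xBA
s_2 = InvRound(s_1, k_2) = 0xDC
s_3 = InvRound(s_2, k_1) = 0x23
s_4 = InvRound(s_3, k_0) = 0x36

0x36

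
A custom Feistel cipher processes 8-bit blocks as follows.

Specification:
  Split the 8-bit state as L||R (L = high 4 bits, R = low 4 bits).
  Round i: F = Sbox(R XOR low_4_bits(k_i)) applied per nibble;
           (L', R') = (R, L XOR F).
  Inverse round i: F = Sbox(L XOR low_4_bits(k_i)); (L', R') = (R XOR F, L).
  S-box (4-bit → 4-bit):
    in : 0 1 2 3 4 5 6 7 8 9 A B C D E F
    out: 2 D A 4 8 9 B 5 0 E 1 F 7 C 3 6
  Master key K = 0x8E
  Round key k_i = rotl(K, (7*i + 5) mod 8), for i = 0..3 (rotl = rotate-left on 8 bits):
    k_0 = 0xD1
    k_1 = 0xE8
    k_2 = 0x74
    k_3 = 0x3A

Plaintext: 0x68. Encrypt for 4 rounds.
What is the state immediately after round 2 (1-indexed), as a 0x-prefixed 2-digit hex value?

0x8A

s_0 = plaintext = 0x68
s_1 = Round(s_0, k_0) = 0x88
s_2 = Round(s_1, k_1) = 0x8A
s_3 = Round(s_2, k_2) = 0xAB
s_4 = Round(s_3, k_3) = 0xB7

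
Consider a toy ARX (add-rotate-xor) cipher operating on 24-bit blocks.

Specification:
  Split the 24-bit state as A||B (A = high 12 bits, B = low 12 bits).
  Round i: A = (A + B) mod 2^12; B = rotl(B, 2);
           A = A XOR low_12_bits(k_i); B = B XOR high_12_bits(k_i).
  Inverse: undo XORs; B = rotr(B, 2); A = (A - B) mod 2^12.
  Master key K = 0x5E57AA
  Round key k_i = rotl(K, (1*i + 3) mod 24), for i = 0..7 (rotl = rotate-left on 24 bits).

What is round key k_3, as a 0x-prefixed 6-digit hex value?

K = 0x5E57AA
k_0 = rotl(K, (1*0+3) mod 24) = rotl(K, 3) = 0xF2BD52
k_1 = rotl(K, (1*1+3) mod 24) = rotl(K, 4) = 0xE57AA5
k_2 = rotl(K, (1*2+3) mod 24) = rotl(K, 5) = 0xCAF54B
k_3 = rotl(K, (1*3+3) mod 24) = rotl(K, 6) = 0x95EA97

0x95EA97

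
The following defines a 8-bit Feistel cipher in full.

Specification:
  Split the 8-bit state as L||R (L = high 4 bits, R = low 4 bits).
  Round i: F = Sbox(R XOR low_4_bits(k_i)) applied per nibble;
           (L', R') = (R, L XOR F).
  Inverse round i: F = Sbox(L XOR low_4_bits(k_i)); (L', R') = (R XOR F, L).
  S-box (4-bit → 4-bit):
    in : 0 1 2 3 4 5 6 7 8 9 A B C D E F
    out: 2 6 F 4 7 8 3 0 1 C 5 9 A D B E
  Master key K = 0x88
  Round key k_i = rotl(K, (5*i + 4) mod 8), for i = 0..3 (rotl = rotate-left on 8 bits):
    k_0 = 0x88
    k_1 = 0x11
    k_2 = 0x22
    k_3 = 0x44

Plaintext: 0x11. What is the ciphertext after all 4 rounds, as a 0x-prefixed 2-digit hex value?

s_0 = plaintext = 0x11
s_1 = Round(s_0, k_0) = 0x1D
s_2 = Round(s_1, k_1) = 0xDB
s_3 = Round(s_2, k_2) = 0xB1
s_4 = Round(s_3, k_3) = 0x13

0x13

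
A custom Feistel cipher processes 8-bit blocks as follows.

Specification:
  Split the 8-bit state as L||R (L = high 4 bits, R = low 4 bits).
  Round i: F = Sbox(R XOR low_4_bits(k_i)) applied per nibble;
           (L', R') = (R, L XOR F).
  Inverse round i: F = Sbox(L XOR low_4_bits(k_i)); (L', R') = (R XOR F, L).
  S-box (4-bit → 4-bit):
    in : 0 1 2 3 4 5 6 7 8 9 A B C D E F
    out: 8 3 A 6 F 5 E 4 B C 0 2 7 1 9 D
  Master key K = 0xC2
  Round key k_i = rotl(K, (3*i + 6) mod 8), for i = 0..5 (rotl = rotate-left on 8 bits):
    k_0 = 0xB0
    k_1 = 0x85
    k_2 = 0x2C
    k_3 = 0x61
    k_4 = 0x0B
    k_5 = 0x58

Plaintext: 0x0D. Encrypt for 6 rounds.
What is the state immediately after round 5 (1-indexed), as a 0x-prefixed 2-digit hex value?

0xED

s_0 = plaintext = 0x0D
s_1 = Round(s_0, k_0) = 0xD1
s_2 = Round(s_1, k_1) = 0x12
s_3 = Round(s_2, k_2) = 0x28
s_4 = Round(s_3, k_3) = 0x8E
s_5 = Round(s_4, k_4) = 0xED
s_6 = Round(s_5, k_5) = 0xDB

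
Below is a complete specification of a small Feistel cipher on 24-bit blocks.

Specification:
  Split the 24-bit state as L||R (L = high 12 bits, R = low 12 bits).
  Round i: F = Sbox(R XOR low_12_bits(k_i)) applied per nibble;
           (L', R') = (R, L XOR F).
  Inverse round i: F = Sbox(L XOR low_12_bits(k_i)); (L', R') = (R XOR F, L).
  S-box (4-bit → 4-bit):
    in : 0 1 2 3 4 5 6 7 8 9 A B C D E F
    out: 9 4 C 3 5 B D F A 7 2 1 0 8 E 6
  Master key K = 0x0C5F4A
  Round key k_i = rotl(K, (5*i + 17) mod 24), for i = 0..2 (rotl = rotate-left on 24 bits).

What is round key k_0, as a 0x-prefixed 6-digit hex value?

0x9418BE

K = 0x0C5F4A
k_0 = rotl(K, (5*0+17) mod 24) = rotl(K, 17) = 0x9418BE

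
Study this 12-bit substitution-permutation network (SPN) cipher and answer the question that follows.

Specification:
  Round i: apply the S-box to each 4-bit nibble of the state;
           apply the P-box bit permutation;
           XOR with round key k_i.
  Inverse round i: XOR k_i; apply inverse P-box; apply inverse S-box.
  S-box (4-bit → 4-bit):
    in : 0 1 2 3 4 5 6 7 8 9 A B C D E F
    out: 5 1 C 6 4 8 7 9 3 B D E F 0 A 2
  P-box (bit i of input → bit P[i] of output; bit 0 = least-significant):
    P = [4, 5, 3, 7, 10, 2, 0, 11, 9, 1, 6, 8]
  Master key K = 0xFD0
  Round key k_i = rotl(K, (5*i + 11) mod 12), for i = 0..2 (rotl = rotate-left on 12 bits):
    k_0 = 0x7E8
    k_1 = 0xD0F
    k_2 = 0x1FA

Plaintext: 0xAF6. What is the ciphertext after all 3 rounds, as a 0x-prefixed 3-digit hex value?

s_0 = plaintext = 0xAF6
s_1 = Round(s_0, k_0) = 0x494
s_2 = Round(s_1, k_1) = 0x143
s_3 = Round(s_2, k_2) = 0x3D3

0x3D3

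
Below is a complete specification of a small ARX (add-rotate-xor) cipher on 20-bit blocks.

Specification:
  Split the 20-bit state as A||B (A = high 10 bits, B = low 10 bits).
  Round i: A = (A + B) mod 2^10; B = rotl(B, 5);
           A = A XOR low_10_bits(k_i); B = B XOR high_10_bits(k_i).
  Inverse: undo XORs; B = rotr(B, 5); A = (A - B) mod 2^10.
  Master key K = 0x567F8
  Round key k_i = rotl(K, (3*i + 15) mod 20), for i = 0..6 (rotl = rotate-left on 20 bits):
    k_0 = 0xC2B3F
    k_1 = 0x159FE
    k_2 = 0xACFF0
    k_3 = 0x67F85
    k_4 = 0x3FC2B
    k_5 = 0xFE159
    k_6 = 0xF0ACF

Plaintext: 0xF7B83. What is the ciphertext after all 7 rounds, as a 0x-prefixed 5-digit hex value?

s_0 = plaintext = 0xF7B83
s_1 = Round(s_0, k_0) = 0x17B76
s_2 = Round(s_1, k_1) = 0x8AA8D
s_3 = Round(s_2, k_2) = 0xD1F07
s_4 = Round(s_3, k_3) = 0x72D67
s_5 = Round(s_4, k_4) = 0xC6414
s_6 = Round(s_5, k_5) = 0x9D178
s_7 = Round(s_6, k_6) = 0x48CC9

0x48CC9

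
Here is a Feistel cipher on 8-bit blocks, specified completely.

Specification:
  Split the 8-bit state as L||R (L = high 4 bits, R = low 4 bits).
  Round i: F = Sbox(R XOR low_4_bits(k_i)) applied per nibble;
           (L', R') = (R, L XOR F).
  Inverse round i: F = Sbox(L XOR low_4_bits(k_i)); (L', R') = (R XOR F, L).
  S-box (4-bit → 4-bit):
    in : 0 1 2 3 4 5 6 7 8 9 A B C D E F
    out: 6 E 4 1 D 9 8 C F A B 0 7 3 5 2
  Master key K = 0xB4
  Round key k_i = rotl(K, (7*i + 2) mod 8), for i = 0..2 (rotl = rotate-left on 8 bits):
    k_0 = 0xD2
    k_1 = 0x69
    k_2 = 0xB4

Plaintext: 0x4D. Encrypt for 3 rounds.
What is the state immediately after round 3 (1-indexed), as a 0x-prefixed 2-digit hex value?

0xF6

s_0 = plaintext = 0x4D
s_1 = Round(s_0, k_0) = 0xD6
s_2 = Round(s_1, k_1) = 0x6F
s_3 = Round(s_2, k_2) = 0xF6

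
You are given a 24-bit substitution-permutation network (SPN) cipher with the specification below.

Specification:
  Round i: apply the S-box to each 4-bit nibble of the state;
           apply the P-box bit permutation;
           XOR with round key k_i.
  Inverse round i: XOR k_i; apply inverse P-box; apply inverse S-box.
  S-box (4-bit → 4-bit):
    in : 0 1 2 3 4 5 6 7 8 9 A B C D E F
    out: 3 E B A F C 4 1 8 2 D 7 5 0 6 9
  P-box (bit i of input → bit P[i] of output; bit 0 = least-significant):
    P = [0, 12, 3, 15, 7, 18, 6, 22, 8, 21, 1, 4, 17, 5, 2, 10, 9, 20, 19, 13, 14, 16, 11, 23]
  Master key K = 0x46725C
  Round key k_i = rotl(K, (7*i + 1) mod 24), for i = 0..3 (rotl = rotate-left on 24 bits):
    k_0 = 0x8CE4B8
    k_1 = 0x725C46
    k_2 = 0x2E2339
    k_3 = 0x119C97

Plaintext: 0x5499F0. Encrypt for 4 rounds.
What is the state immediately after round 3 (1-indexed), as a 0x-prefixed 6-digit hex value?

0x11F792

s_0 = plaintext = 0x5499F0
s_1 = Round(s_0, k_0) = 0x74DE19
s_2 = Round(s_1, k_1) = 0x0E2E04
s_3 = Round(s_2, k_2) = 0x11F792
s_4 = Round(s_3, k_3) = 0x8E2196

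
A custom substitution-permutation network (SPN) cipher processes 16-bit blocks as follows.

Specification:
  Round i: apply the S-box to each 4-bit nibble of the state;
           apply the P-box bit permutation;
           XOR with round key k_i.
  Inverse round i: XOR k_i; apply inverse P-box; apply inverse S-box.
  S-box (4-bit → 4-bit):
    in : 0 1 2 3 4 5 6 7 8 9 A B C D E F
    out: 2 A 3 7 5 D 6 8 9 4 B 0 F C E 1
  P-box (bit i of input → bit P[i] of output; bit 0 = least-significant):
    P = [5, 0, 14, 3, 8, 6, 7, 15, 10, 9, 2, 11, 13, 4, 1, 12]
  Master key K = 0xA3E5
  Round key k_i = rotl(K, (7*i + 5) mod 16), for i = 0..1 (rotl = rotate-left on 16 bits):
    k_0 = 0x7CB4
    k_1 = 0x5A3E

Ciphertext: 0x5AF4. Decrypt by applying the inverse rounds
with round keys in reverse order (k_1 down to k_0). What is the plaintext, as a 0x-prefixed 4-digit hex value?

0x32C6

s_0 = ciphertext = 0x5AF4
s_1 = InvRound(s_0, k_1) = 0x9B67
s_2 = InvRound(s_1, k_0) = 0x32C6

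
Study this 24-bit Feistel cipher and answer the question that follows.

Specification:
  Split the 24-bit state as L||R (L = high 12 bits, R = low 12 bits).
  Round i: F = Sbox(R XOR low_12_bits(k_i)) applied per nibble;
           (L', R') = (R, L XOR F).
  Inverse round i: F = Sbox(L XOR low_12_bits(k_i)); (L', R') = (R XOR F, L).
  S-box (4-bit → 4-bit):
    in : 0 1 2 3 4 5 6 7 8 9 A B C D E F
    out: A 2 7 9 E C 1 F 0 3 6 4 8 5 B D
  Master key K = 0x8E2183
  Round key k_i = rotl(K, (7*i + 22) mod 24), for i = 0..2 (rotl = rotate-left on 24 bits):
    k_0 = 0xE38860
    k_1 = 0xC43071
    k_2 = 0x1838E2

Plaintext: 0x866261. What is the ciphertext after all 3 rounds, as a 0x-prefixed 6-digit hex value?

s_0 = plaintext = 0x866261
s_1 = Round(s_0, k_0) = 0x261EC4
s_2 = Round(s_1, k_1) = 0xEC492D
s_3 = Round(s_2, k_2) = 0x92DC49

0x92DC49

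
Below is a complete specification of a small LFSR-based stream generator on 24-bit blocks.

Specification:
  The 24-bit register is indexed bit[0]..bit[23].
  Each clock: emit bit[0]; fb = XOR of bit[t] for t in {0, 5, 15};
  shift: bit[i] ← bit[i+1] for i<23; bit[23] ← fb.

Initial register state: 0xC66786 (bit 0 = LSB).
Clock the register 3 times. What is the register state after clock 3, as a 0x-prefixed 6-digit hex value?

0xD8CCF0

reg_0 = 0xC66786
clock 1: out=0, reg = 0x6333C3
clock 2: out=1, reg = 0xB199E1
clock 3: out=1, reg = 0xD8CCF0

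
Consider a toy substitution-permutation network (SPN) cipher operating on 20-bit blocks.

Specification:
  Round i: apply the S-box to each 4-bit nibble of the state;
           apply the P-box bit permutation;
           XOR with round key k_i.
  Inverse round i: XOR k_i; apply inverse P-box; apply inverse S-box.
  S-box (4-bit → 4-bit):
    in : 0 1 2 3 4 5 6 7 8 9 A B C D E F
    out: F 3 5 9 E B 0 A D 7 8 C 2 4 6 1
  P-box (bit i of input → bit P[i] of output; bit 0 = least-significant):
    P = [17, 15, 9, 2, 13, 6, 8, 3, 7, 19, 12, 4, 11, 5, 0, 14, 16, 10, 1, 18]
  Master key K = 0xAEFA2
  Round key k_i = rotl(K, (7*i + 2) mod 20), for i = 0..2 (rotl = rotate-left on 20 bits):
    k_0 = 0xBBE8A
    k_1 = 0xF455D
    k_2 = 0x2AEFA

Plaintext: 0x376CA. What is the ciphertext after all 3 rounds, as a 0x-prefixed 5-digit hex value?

s_0 = plaintext = 0x376CA
s_1 = Round(s_0, k_0) = 0xEFEEE
s_2 = Round(s_1, k_1) = 0x7DA1F
s_3 = Round(s_2, k_2) = 0x48AAB

0x48AAB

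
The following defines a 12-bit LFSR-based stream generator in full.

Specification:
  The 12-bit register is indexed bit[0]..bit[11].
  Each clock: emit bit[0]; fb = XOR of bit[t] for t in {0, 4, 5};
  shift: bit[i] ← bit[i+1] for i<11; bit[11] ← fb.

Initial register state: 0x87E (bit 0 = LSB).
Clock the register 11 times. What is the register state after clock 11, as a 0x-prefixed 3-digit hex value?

reg_0 = 0x87E
clock 1: out=0, reg = 0x43F
clock 2: out=1, reg = 0xA1F
clock 3: out=1, reg = 0x50F
clock 4: out=1, reg = 0xA87
clock 5: out=1, reg = 0xD43
clock 6: out=1, reg = 0xEA1
clock 7: out=1, reg = 0x750
clock 8: out=0, reg = 0xBA8
clock 9: out=0, reg = 0xDD4
clock 10: out=0, reg = 0xEEA
clock 11: out=0, reg = 0xF75

0xF75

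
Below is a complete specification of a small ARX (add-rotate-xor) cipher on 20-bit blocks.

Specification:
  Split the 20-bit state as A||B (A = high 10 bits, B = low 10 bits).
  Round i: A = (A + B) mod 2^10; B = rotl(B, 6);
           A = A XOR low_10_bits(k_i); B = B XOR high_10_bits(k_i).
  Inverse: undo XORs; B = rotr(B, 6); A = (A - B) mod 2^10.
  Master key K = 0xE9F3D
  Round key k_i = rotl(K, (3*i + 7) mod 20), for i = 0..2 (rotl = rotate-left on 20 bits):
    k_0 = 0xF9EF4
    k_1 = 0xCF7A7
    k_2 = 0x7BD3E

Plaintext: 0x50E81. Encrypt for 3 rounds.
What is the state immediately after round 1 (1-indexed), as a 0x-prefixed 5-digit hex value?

0x4C38F

s_0 = plaintext = 0x50E81
s_1 = Round(s_0, k_0) = 0x4C38F
s_2 = Round(s_1, k_1) = 0xC60C5
s_3 = Round(s_2, k_2) = 0xB8CA3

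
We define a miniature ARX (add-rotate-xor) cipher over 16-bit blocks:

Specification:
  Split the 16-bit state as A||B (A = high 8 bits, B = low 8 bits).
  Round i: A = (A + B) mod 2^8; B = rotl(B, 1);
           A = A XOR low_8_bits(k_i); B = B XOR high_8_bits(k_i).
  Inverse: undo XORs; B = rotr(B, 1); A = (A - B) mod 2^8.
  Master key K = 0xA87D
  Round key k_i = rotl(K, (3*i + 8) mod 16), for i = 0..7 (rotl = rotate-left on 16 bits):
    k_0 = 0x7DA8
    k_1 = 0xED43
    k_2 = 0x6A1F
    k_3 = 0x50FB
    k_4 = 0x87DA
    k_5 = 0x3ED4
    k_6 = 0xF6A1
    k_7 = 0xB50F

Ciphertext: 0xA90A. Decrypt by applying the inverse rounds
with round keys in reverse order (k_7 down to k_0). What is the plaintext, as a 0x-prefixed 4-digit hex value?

0x761B

s_0 = ciphertext = 0xA90A
s_1 = InvRound(s_0, k_7) = 0xC7DF
s_2 = InvRound(s_1, k_6) = 0xD294
s_3 = InvRound(s_2, k_5) = 0xB155
s_4 = InvRound(s_3, k_4) = 0x0269
s_5 = InvRound(s_4, k_3) = 0x5D9C
s_6 = InvRound(s_5, k_2) = 0xC77B
s_7 = InvRound(s_6, k_1) = 0x394B
s_8 = InvRound(s_7, k_0) = 0x761B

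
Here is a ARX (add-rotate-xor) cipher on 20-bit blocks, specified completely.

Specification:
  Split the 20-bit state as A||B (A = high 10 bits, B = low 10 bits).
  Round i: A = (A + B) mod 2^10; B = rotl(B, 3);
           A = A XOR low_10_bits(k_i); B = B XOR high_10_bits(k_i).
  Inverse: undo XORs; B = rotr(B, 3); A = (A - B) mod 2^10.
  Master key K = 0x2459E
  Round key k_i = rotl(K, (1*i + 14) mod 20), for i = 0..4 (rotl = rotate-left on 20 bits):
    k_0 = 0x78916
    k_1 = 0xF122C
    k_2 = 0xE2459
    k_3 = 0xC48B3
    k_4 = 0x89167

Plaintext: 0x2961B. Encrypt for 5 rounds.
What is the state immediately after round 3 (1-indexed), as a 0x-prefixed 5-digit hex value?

0x4DE3D

s_0 = plaintext = 0x2961B
s_1 = Round(s_0, k_0) = 0xF593E
s_2 = Round(s_1, k_1) = 0xCE236
s_3 = Round(s_2, k_2) = 0x4DE3D
s_4 = Round(s_3, k_3) = 0xF1EFE
s_5 = Round(s_4, k_4) = 0xE89D1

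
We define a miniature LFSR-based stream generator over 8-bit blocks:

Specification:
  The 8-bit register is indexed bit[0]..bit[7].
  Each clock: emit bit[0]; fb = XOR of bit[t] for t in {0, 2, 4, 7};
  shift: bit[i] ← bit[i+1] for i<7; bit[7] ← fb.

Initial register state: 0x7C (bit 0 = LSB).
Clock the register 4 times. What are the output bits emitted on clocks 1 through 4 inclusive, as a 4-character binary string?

0011

reg_0 = 0x7C
clock 1: out=0, reg = 0x3E
clock 2: out=0, reg = 0x1F
clock 3: out=1, reg = 0x8F
clock 4: out=1, reg = 0xC7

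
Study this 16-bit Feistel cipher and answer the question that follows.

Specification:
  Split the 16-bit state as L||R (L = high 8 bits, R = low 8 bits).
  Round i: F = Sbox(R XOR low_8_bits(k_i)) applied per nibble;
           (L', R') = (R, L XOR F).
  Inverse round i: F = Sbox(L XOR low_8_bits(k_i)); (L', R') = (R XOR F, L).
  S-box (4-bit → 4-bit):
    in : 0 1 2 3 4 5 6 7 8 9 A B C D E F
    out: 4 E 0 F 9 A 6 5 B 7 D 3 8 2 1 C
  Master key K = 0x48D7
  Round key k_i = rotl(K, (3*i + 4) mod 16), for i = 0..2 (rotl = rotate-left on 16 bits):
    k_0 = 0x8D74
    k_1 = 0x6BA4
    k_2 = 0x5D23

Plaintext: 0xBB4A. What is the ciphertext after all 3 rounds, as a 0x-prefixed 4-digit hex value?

s_0 = plaintext = 0xBB4A
s_1 = Round(s_0, k_0) = 0x4A4A
s_2 = Round(s_1, k_1) = 0x4A5B
s_3 = Round(s_2, k_2) = 0x5B11

0x5B11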